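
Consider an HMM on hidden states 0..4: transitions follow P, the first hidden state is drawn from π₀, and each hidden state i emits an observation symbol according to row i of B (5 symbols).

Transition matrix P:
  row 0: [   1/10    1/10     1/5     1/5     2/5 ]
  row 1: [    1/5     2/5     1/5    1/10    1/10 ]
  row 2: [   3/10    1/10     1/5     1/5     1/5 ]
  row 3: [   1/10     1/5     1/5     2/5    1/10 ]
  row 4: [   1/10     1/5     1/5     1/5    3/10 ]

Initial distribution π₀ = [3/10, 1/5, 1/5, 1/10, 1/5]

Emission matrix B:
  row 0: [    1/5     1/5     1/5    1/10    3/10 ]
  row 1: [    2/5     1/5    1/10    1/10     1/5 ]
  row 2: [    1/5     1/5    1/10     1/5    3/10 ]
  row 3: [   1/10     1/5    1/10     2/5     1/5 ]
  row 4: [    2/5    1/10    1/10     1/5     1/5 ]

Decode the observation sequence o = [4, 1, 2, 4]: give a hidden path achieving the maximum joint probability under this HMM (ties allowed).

t=0: δ = [9.000e-02, 4.000e-02, 6.000e-02, 2.000e-02, 4.000e-02]  (obs o_0=4)
t=1: δ = [3.600e-03, 3.200e-03, 3.600e-03, 3.600e-03, 3.600e-03]  ψ = [2, 1, 0, 0, 0]  (obs o_1=1)
t=2: δ = [2.160e-04, 1.280e-04, 7.200e-05, 1.440e-04, 1.440e-04]  ψ = [2, 1, 0, 3, 0]  (obs o_2=2)
t=3: δ = [7.680e-06, 1.024e-05, 1.296e-05, 1.152e-05, 1.728e-05]  ψ = [1, 1, 0, 3, 0]  (obs o_3=4)
backtrack: best end state = 4; path = [0, 2, 0, 4]

path = [0, 2, 0, 4]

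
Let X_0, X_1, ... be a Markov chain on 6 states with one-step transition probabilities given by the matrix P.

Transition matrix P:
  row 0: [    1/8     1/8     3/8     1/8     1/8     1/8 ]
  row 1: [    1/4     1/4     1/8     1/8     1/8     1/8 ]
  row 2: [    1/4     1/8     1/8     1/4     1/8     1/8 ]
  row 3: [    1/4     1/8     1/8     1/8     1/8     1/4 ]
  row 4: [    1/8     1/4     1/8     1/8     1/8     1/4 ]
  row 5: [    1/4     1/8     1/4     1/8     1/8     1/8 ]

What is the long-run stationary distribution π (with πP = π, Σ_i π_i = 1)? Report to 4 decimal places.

Balance equations π_j = Σ_i π_i·P[i][j]:
  π_0 = 1/8·π_0 + 1/4·π_1 + 1/4·π_2 + 1/4·π_3 + 1/8·π_4 + 1/4·π_5
  π_1 = 1/8·π_0 + 1/4·π_1 + 1/8·π_2 + 1/8·π_3 + 1/4·π_4 + 1/8·π_5
  π_2 = 3/8·π_0 + 1/8·π_1 + 1/8·π_2 + 1/8·π_3 + 1/8·π_4 + 1/4·π_5
  π_3 = 1/8·π_0 + 1/8·π_1 + 1/4·π_2 + 1/8·π_3 + 1/8·π_4 + 1/8·π_5
  π_4 = 1/8·π_0 + 1/8·π_1 + 1/8·π_2 + 1/8·π_3 + 1/8·π_4 + 1/8·π_5
  normalize: π_0 + π_1 + π_2 + π_3 + π_4 + π_5 = 1
Solving the linear system gives exactly π = [5/24, 9/56, 302/1533, 1835/12264, 1/8, 977/6132].

π = [0.2083, 0.1607, 0.1970, 0.1496, 0.1250, 0.1593]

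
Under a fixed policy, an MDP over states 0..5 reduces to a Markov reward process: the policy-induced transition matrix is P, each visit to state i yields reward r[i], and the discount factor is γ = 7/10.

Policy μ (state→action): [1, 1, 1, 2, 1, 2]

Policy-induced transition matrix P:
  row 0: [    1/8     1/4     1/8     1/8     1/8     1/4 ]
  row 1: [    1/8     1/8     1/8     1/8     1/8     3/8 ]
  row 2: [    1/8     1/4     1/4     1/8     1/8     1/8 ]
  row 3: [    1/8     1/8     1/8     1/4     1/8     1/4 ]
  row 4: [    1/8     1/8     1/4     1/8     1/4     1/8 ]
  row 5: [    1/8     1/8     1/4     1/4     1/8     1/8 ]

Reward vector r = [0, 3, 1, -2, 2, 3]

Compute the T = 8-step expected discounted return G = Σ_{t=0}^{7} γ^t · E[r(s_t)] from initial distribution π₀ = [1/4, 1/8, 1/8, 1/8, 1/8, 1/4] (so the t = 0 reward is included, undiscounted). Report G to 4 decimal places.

G = 3.9099

t=0: π = [0.2500, 0.1250, 0.1250, 0.1250, 0.1250, 0.2500], E[r] = 1.2500, γ^t·E[r] = 1.250000, running G = 1.250000
t=1: π = [0.1250, 0.1719, 0.1875, 0.1719, 0.1406, 0.2031], E[r] = 1.2500, γ^t·E[r] = 0.875000, running G = 2.125000
t=2: π = [0.1250, 0.1641, 0.1914, 0.1719, 0.1426, 0.2051], E[r] = 1.2402, γ^t·E[r] = 0.607715, running G = 2.732715
t=3: π = [0.1250, 0.1646, 0.1924, 0.1721, 0.1428, 0.2031], E[r] = 1.2368, γ^t·E[r] = 0.424228, running G = 3.156943
t=4: π = [0.1250, 0.1647, 0.1923, 0.1719, 0.1429, 0.2033], E[r] = 1.2380, γ^t·E[r] = 0.297253, running G = 3.454196
t=5: π = [0.1250, 0.1647, 0.1923, 0.1719, 0.1429, 0.2033], E[r] = 1.2380, γ^t·E[r] = 0.208079, running G = 3.662274
t=6: π = [0.1250, 0.1647, 0.1923, 0.1719, 0.1429, 0.2033], E[r] = 1.2380, γ^t·E[r] = 0.145655, running G = 3.807929
t=7: π = [0.1250, 0.1647, 0.1923, 0.1719, 0.1429, 0.2033], E[r] = 1.2380, γ^t·E[r] = 0.101959, running G = 3.909888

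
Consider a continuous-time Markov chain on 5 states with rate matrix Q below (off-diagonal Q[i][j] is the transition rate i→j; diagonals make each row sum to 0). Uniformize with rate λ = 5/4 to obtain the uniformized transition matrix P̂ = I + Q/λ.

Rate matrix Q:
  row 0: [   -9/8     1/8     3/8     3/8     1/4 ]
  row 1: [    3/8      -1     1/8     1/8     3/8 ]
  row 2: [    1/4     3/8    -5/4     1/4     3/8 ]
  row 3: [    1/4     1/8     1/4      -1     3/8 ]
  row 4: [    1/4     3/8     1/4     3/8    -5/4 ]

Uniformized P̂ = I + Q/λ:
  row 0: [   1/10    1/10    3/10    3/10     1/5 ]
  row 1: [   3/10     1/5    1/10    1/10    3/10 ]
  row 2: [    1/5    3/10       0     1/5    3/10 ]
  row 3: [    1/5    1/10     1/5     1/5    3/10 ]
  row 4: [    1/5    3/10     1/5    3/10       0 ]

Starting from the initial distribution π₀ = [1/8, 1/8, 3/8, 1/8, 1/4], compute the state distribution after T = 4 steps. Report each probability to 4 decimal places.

π = [0.1998, 0.1960, 0.1668, 0.2217, 0.2157]

t=0: π = [0.1250, 0.1250, 0.3750, 0.1250, 0.2500]
t=1: π = [0.2000, 0.2375, 0.1250, 0.2250, 0.2125]
t=2: π = [0.2038, 0.1913, 0.1713, 0.2175, 0.2163]
t=3: π = [0.1988, 0.1966, 0.1670, 0.2229, 0.2148]
t=4: π = [0.1998, 0.1960, 0.1668, 0.2217, 0.2157]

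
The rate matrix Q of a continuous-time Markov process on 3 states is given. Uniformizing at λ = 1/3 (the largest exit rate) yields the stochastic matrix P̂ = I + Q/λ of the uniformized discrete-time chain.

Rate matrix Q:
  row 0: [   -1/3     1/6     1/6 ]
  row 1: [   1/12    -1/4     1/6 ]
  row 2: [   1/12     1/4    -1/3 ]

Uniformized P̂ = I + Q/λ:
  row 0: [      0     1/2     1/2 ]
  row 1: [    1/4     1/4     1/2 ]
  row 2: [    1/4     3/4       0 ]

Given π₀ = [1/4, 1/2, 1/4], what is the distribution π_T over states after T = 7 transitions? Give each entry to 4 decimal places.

π = [0.2000, 0.4660, 0.3340]

t=0: π = [0.2500, 0.5000, 0.2500]
t=1: π = [0.1875, 0.4375, 0.3750]
t=2: π = [0.2031, 0.4844, 0.3125]
t=3: π = [0.1992, 0.4570, 0.3438]
t=4: π = [0.2002, 0.4717, 0.3281]
t=5: π = [0.2000, 0.4641, 0.3359]
t=6: π = [0.2000, 0.4680, 0.3320]
t=7: π = [0.2000, 0.4660, 0.3340]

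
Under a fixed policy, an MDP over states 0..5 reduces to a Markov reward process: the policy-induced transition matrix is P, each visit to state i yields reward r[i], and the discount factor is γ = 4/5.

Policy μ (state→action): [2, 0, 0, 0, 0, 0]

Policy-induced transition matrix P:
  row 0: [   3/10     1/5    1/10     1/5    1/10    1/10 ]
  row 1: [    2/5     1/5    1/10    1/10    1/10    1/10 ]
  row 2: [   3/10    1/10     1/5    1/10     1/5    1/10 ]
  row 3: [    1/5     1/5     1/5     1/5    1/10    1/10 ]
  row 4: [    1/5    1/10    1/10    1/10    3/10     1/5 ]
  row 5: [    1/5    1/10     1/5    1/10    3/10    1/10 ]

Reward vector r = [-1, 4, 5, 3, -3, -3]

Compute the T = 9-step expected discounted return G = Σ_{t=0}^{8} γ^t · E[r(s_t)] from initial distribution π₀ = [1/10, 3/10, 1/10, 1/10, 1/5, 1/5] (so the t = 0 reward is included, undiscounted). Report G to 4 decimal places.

G = 2.5791

t=0: π = [0.1000, 0.3000, 0.1000, 0.1000, 0.2000, 0.2000], E[r] = 0.7000, γ^t·E[r] = 0.700000, running G = 0.700000
t=1: π = [0.2800, 0.1500, 0.1400, 0.1200, 0.1900, 0.1200], E[r] = 0.4500, γ^t·E[r] = 0.360000, running G = 1.060000
t=2: π = [0.2720, 0.1550, 0.1380, 0.1400, 0.1760, 0.1190], E[r] = 0.5730, γ^t·E[r] = 0.366720, running G = 1.426720
t=3: π = [0.2720, 0.1567, 0.1397, 0.1412, 0.1728, 0.1176], E[r] = 0.6057, γ^t·E[r] = 0.310118, running G = 1.736838
t=4: π = [0.2725, 0.1570, 0.1399, 0.1413, 0.1721, 0.1173], E[r] = 0.6107, γ^t·E[r] = 0.250130, running G = 1.986969
t=5: π = [0.2726, 0.1571, 0.1398, 0.1414, 0.1719, 0.1172], E[r] = 0.6119, γ^t·E[r] = 0.200507, running G = 2.187476
t=6: π = [0.2727, 0.1571, 0.1398, 0.1414, 0.1718, 0.1172], E[r] = 0.6123, γ^t·E[r] = 0.160499, running G = 2.347975
t=7: π = [0.2727, 0.1571, 0.1398, 0.1414, 0.1718, 0.1172], E[r] = 0.6124, γ^t·E[r] = 0.128420, running G = 2.476395
t=8: π = [0.2727, 0.1571, 0.1398, 0.1414, 0.1718, 0.1172], E[r] = 0.6124, γ^t·E[r] = 0.102740, running G = 2.579135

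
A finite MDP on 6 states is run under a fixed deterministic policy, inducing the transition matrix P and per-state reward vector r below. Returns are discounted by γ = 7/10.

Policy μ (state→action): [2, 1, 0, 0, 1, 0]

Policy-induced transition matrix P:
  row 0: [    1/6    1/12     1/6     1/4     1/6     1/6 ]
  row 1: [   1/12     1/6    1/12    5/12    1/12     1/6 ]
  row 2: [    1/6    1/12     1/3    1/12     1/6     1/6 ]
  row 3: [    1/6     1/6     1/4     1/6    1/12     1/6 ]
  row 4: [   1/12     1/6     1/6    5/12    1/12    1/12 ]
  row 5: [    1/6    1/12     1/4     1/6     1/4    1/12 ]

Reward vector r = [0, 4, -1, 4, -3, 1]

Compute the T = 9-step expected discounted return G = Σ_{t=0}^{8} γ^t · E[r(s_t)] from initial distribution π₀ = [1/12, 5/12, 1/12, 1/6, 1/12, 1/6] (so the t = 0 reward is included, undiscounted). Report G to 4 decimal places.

t=0: π = [0.0833, 0.4167, 0.0833, 0.1667, 0.0833, 0.1667], E[r] = 2.1667, γ^t·E[r] = 2.166667, running G = 2.166667
t=1: π = [0.1250, 0.1389, 0.1736, 0.2917, 0.1250, 0.1458], E[r] = 1.3194, γ^t·E[r] = 0.923611, running G = 3.090278
t=2: π = [0.1447, 0.1296, 0.2205, 0.2286, 0.1325, 0.1441], E[r] = 0.9589, γ^t·E[r] = 0.469867, running G = 3.560145
t=3: π = [0.1448, 0.1242, 0.2237, 0.2259, 0.1378, 0.1436], E[r] = 0.9071, γ^t·E[r] = 0.311125, running G = 3.871270
t=4: π = [0.1448, 0.1240, 0.2244, 0.2256, 0.1380, 0.1432], E[r] = 0.9033, γ^t·E[r] = 0.216873, running G = 4.088142
t=5: π = [0.1448, 0.1240, 0.2245, 0.2255, 0.1380, 0.1432], E[r] = 0.9028, γ^t·E[r] = 0.151738, running G = 4.239881
t=6: π = [0.1448, 0.1240, 0.2245, 0.2255, 0.1380, 0.1432], E[r] = 0.9027, γ^t·E[r] = 0.106201, running G = 4.346081
t=7: π = [0.1448, 0.1240, 0.2245, 0.2255, 0.1380, 0.1432], E[r] = 0.9027, γ^t·E[r] = 0.074340, running G = 4.420421
t=8: π = [0.1448, 0.1240, 0.2245, 0.2255, 0.1380, 0.1432], E[r] = 0.9027, γ^t·E[r] = 0.052038, running G = 4.472459

G = 4.4725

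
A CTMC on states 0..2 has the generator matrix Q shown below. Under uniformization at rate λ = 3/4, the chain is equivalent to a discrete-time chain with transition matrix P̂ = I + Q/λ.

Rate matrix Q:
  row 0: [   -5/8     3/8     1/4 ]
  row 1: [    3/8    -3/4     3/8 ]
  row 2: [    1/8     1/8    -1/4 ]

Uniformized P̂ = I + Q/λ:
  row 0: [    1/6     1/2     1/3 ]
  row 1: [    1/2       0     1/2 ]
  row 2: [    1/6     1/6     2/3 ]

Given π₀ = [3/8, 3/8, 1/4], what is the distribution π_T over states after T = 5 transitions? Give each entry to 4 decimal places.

t=0: π = [0.3750, 0.3750, 0.2500]
t=1: π = [0.2917, 0.2292, 0.4792]
t=2: π = [0.2431, 0.2257, 0.5313]
t=3: π = [0.2419, 0.2101, 0.5480]
t=4: π = [0.2367, 0.2123, 0.5510]
t=5: π = [0.2374, 0.2102, 0.5524]

π = [0.2374, 0.2102, 0.5524]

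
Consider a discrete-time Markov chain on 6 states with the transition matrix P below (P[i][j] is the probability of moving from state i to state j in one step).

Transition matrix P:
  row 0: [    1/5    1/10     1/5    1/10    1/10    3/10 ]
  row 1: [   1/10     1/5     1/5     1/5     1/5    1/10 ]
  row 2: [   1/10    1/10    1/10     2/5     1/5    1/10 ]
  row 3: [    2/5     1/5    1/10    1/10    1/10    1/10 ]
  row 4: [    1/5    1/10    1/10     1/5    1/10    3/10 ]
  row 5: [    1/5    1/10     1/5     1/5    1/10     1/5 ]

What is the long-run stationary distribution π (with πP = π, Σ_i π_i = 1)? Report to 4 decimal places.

π = [0.2096, 0.1323, 0.1528, 0.1905, 0.1285, 0.1862]

Balance equations π_j = Σ_i π_i·P[i][j]:
  π_0 = 1/5·π_0 + 1/10·π_1 + 1/10·π_2 + 2/5·π_3 + 1/5·π_4 + 1/5·π_5
  π_1 = 1/10·π_0 + 1/5·π_1 + 1/10·π_2 + 1/5·π_3 + 1/10·π_4 + 1/10·π_5
  π_2 = 1/5·π_0 + 1/5·π_1 + 1/10·π_2 + 1/10·π_3 + 1/10·π_4 + 1/5·π_5
  π_3 = 1/10·π_0 + 1/5·π_1 + 2/5·π_2 + 1/10·π_3 + 1/5·π_4 + 1/5·π_5
  π_4 = 1/10·π_0 + 1/5·π_1 + 1/5·π_2 + 1/10·π_3 + 1/10·π_4 + 1/10·π_5
  normalize: π_0 + π_1 + π_2 + π_3 + π_4 + π_5 = 1
Solving the linear system gives exactly π = [7943/37896, 1671/12632, 5791/37896, 2407/12632, 2435/18948, 3529/18948].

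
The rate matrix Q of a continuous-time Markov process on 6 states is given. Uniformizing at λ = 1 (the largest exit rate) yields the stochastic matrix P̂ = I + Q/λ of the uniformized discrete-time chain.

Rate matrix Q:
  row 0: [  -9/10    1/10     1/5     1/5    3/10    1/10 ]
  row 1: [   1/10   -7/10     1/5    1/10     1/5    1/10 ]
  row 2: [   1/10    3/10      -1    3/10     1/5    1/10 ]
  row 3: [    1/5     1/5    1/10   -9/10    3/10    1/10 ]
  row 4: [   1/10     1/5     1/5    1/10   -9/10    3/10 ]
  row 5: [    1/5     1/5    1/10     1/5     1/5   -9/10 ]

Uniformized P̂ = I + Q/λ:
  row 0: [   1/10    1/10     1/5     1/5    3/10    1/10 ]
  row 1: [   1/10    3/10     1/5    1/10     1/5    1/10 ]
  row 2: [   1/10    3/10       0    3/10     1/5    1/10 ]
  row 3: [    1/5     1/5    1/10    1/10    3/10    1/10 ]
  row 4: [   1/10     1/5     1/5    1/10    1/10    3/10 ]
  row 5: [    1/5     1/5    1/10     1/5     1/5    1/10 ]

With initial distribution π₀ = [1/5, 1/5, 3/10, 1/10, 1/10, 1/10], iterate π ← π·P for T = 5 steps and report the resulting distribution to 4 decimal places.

π = [0.1297, 0.2236, 0.1420, 0.1555, 0.2077, 0.1416]

t=0: π = [0.2000, 0.2000, 0.3000, 0.1000, 0.1000, 0.1000]
t=1: π = [0.1200, 0.2300, 0.1200, 0.1900, 0.2200, 0.1200]
t=2: π = [0.1310, 0.2230, 0.1450, 0.1480, 0.2090, 0.1440]
t=3: π = [0.1292, 0.2237, 0.1418, 0.1565, 0.2070, 0.1418]
t=4: π = [0.1298, 0.2236, 0.1418, 0.1555, 0.2079, 0.1414]
t=5: π = [0.1297, 0.2236, 0.1420, 0.1555, 0.2077, 0.1416]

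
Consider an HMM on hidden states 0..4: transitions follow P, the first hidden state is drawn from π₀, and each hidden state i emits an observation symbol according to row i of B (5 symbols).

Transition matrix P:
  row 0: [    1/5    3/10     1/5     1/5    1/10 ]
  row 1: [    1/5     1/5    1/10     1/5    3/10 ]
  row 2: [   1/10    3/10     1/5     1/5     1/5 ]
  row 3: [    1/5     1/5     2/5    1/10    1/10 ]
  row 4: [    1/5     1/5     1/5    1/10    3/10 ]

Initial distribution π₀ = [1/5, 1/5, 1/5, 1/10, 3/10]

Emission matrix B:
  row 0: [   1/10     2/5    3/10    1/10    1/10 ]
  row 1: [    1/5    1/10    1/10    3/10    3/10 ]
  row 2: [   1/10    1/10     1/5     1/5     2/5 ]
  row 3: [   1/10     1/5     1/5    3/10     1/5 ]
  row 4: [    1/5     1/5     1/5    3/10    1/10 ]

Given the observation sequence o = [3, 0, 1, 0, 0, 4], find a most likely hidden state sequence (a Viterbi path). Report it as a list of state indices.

t=0: δ = [2.000e-02, 6.000e-02, 4.000e-02, 3.000e-02, 9.000e-02]  (obs o_0=3)
t=1: δ = [1.800e-03, 3.600e-03, 1.800e-03, 1.200e-03, 5.400e-03]  ψ = [4, 4, 4, 1, 4]  (obs o_1=0)
t=2: δ = [4.320e-04, 1.080e-04, 1.080e-04, 1.440e-04, 3.240e-04]  ψ = [4, 4, 4, 1, 4]  (obs o_2=1)
t=3: δ = [8.640e-06, 2.592e-05, 8.640e-06, 8.640e-06, 1.944e-05]  ψ = [0, 0, 0, 0, 4]  (obs o_3=0)
t=4: δ = [5.184e-07, 1.037e-06, 3.888e-07, 5.184e-07, 1.555e-06]  ψ = [1, 1, 4, 1, 1]  (obs o_4=0)
t=5: δ = [3.110e-08, 9.331e-08, 1.244e-07, 4.147e-08, 4.666e-08]  ψ = [4, 4, 4, 1, 4]  (obs o_5=4)
backtrack: best end state = 2; path = [4, 4, 0, 1, 4, 2]

path = [4, 4, 0, 1, 4, 2]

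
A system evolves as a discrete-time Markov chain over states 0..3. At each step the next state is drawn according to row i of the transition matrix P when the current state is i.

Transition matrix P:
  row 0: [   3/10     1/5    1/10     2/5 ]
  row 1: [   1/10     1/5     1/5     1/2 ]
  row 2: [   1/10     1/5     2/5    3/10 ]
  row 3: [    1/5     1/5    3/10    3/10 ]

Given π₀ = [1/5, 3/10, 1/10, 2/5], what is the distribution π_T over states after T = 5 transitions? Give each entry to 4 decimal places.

t=0: π = [0.2000, 0.3000, 0.1000, 0.4000]
t=1: π = [0.1800, 0.2000, 0.2400, 0.3800]
t=2: π = [0.1740, 0.2000, 0.2680, 0.3580]
t=3: π = [0.1706, 0.2000, 0.2720, 0.3574]
t=4: π = [0.1699, 0.2000, 0.2731, 0.3571]
t=5: π = [0.1697, 0.2000, 0.2733, 0.3570]

π = [0.1697, 0.2000, 0.2733, 0.3570]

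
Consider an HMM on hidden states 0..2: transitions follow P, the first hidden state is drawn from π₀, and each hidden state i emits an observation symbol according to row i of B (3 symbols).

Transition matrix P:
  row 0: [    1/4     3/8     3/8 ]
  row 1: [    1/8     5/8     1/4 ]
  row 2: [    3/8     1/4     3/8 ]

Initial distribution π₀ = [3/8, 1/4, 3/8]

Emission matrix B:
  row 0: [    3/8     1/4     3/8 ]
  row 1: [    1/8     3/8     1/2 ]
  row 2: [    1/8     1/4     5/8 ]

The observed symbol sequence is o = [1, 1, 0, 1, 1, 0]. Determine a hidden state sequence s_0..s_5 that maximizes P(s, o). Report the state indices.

t=0: δ = [9.375e-02, 9.375e-02, 9.375e-02]  (obs o_0=1)
t=1: δ = [8.789e-03, 2.197e-02, 8.789e-03]  ψ = [2, 1, 0]  (obs o_1=1)
t=2: δ = [1.236e-03, 1.717e-03, 6.866e-04]  ψ = [2, 1, 1]  (obs o_2=0)
t=3: δ = [7.725e-05, 4.023e-04, 1.159e-04]  ψ = [0, 1, 0]  (obs o_3=1)
t=4: δ = [1.257e-05, 9.430e-05, 2.515e-05]  ψ = [1, 1, 1]  (obs o_4=1)
t=5: δ = [4.420e-06, 7.367e-06, 2.947e-06]  ψ = [1, 1, 1]  (obs o_5=0)
backtrack: best end state = 1; path = [1, 1, 1, 1, 1, 1]

path = [1, 1, 1, 1, 1, 1]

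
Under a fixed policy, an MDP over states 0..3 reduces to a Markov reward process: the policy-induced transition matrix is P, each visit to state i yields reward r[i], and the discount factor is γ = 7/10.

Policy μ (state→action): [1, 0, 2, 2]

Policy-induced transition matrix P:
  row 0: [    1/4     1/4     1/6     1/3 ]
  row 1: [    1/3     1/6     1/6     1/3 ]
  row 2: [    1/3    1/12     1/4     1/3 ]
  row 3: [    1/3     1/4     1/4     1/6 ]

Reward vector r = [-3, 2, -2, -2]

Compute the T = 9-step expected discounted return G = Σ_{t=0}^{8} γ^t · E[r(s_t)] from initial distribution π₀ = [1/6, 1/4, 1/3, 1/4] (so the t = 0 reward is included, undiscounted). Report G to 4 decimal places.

t=0: π = [0.1667, 0.2500, 0.3333, 0.2500], E[r] = -1.1667, γ^t·E[r] = -1.166667, running G = -1.166667
t=1: π = [0.3194, 0.1736, 0.2153, 0.2917], E[r] = -1.6250, γ^t·E[r] = -1.137500, running G = -2.304167
t=2: π = [0.3067, 0.1997, 0.2089, 0.2847], E[r] = -1.5081, γ^t·E[r] = -0.738970, running G = -3.043137
t=3: π = [0.3078, 0.1985, 0.2078, 0.2859], E[r] = -1.5136, γ^t·E[r] = -0.519165, running G = -3.562301
t=4: π = [0.3077, 0.1988, 0.2078, 0.2857], E[r] = -1.5124, γ^t·E[r] = -0.363128, running G = -3.925429
t=5: π = [0.3077, 0.1988, 0.2078, 0.2857], E[r] = -1.5125, γ^t·E[r] = -0.254207, running G = -4.179636
t=6: π = [0.3077, 0.1988, 0.2078, 0.2857], E[r] = -1.5125, γ^t·E[r] = -0.177942, running G = -4.357578
t=7: π = [0.3077, 0.1988, 0.2078, 0.2857], E[r] = -1.5125, γ^t·E[r] = -0.124560, running G = -4.482138
t=8: π = [0.3077, 0.1988, 0.2078, 0.2857], E[r] = -1.5125, γ^t·E[r] = -0.087192, running G = -4.569330

G = -4.5693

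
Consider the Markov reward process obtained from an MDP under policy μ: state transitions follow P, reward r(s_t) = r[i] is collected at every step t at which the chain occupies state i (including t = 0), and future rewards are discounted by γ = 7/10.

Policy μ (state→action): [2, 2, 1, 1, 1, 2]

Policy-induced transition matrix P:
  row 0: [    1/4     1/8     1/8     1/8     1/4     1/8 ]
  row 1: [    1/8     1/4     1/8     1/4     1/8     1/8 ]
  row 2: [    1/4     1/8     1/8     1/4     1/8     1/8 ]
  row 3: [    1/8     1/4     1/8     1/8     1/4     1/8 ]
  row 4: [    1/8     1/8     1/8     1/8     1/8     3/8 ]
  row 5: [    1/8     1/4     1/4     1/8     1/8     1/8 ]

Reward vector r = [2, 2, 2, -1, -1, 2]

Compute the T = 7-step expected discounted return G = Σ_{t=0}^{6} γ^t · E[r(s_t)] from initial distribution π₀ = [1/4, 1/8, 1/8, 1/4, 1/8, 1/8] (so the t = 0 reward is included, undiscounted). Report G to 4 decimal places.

G = 2.9143

t=0: π = [0.2500, 0.1250, 0.1250, 0.2500, 0.1250, 0.1250], E[r] = 0.8750, γ^t·E[r] = 0.875000, running G = 0.875000
t=1: π = [0.1719, 0.1875, 0.1406, 0.1563, 0.1875, 0.1563], E[r] = 0.9688, γ^t·E[r] = 0.678125, running G = 1.553125
t=2: π = [0.1641, 0.1875, 0.1445, 0.1660, 0.1660, 0.1719], E[r] = 1.0039, γ^t·E[r] = 0.491914, running G = 2.045039
t=3: π = [0.1636, 0.1907, 0.1465, 0.1665, 0.1663, 0.1665], E[r] = 1.0017, γ^t·E[r] = 0.343586, running G = 2.388625
t=4: π = [0.1638, 0.1905, 0.1458, 0.1671, 0.1663, 0.1666], E[r] = 0.9998, γ^t·E[r] = 0.240049, running G = 2.628674
t=5: π = [0.1637, 0.1905, 0.1458, 0.1670, 0.1664, 0.1666], E[r] = 0.9998, γ^t·E[r] = 0.168038, running G = 2.796712
t=6: π = [0.1637, 0.1905, 0.1458, 0.1670, 0.1663, 0.1666], E[r] = 0.9998, γ^t·E[r] = 0.117631, running G = 2.914343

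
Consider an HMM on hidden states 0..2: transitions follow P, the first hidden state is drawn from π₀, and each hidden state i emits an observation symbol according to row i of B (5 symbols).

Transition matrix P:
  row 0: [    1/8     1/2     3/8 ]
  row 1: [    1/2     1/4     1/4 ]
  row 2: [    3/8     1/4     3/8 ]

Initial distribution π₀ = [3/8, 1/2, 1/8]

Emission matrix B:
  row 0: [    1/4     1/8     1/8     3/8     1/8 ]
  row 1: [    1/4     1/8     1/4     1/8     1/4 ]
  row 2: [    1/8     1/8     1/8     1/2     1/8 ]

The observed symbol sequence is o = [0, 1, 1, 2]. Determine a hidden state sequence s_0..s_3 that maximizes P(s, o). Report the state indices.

t=0: δ = [9.375e-02, 1.250e-01, 1.562e-02]  (obs o_0=0)
t=1: δ = [7.812e-03, 5.859e-03, 4.395e-03]  ψ = [1, 0, 0]  (obs o_1=1)
t=2: δ = [3.662e-04, 4.883e-04, 3.662e-04]  ψ = [1, 0, 0]  (obs o_2=1)
t=3: δ = [3.052e-05, 4.578e-05, 1.717e-05]  ψ = [1, 0, 0]  (obs o_3=2)
backtrack: best end state = 1; path = [0, 1, 0, 1]

path = [0, 1, 0, 1]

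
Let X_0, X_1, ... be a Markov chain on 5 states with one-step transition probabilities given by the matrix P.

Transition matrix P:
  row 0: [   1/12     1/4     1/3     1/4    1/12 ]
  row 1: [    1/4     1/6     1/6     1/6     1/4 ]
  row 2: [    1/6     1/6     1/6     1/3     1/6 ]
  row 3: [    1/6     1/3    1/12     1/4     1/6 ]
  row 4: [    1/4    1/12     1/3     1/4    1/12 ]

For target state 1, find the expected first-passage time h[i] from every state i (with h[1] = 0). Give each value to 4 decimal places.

h = [4.2989, 0.0000, 4.6299, 3.9176, 5.0154]

First-step conditioning: h[1] = 0; for i ≠ 1, h[i] = 1 + Σ_k P[i][k]·h[k].
  h[0] = 1 + 1/12·h[0] + 1/3·h[2] + 1/4·h[3] + 1/12·h[4]
  h[2] = 1 + 1/6·h[0] + 1/6·h[2] + 1/3·h[3] + 1/6·h[4]
  h[3] = 1 + 1/6·h[0] + 1/12·h[2] + 1/4·h[3] + 1/6·h[4]
  h[4] = 1 + 1/4·h[0] + 1/3·h[2] + 1/4·h[3] + 1/12·h[4]
Solving the 4×4 linear system over states ≠ 1 gives exactly h = [1539/358, 0, 3315/716, 2805/716, 3591/716] (h[1] = 0 is the target).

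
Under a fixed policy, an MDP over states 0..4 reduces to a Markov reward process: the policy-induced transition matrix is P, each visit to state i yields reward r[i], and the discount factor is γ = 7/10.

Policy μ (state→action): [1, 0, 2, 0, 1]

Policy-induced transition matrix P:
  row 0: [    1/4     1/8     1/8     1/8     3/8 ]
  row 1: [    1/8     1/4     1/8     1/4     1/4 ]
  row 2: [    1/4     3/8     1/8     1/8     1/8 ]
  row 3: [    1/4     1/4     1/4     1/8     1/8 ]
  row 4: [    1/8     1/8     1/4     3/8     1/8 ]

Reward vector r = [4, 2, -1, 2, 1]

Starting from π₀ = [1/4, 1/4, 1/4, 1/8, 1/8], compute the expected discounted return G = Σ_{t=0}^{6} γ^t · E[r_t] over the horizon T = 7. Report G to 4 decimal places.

G = 5.0851

t=0: π = [0.2500, 0.2500, 0.2500, 0.1250, 0.1250], E[r] = 1.6250, γ^t·E[r] = 1.625000, running G = 1.625000
t=1: π = [0.2031, 0.2344, 0.1563, 0.1875, 0.2188], E[r] = 1.7188, γ^t·E[r] = 1.203125, running G = 2.828125
t=2: π = [0.1934, 0.2168, 0.1758, 0.2090, 0.2051], E[r] = 1.6543, γ^t·E[r] = 0.810605, running G = 3.638730
t=3: π = [0.1973, 0.2222, 0.1768, 0.2034, 0.2004], E[r] = 1.6638, γ^t·E[r] = 0.570690, running G = 4.209420
t=4: π = [0.1972, 0.2224, 0.1755, 0.2029, 0.2021], E[r] = 1.6658, γ^t·E[r] = 0.399966, running G = 4.609387
t=5: π = [0.1969, 0.2220, 0.1756, 0.2033, 0.2021], E[r] = 1.6649, γ^t·E[r] = 0.279825, running G = 4.889211
t=6: π = [0.1970, 0.2221, 0.1757, 0.2033, 0.2020], E[r] = 1.6650, γ^t·E[r] = 0.195880, running G = 5.085091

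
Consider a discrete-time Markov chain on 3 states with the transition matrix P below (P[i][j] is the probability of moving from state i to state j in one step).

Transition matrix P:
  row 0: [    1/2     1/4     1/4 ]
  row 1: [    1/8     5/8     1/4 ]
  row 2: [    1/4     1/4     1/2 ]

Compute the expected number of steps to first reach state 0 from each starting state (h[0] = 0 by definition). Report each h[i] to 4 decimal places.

First-step conditioning: h[0] = 0; for i ≠ 0, h[i] = 1 + Σ_k P[i][k]·h[k].
  h[1] = 1 + 5/8·h[1] + 1/4·h[2]
  h[2] = 1 + 1/4·h[1] + 1/2·h[2]
Solving the 2×2 linear system over states ≠ 0 gives exactly h = [0, 6, 5] (h[0] = 0 is the target).

h = [0.0000, 6.0000, 5.0000]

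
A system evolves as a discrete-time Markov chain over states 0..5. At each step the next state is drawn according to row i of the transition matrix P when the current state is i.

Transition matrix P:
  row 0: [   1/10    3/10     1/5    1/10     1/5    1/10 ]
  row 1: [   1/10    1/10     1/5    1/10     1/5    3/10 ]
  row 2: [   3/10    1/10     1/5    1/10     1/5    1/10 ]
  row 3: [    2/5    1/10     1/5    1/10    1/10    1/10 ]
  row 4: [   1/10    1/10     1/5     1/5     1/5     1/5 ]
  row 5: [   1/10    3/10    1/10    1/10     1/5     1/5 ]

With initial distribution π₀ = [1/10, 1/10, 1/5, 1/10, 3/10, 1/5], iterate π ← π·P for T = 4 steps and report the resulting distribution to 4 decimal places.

t=0: π = [0.1000, 0.1000, 0.2000, 0.1000, 0.3000, 0.2000]
t=1: π = [0.1700, 0.1600, 0.1800, 0.1300, 0.1900, 0.1700]
t=2: π = [0.1750, 0.1680, 0.1830, 0.1190, 0.1870, 0.1680]
t=3: π = [0.1723, 0.1686, 0.1832, 0.1187, 0.1881, 0.1691]
t=4: π = [0.1723, 0.1683, 0.1831, 0.1188, 0.1881, 0.1694]

π = [0.1723, 0.1683, 0.1831, 0.1188, 0.1881, 0.1694]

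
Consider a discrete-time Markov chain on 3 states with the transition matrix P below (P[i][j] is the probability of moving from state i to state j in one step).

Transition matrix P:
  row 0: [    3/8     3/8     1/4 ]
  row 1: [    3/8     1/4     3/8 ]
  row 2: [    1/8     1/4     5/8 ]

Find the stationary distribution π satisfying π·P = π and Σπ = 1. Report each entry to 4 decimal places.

π = [0.2609, 0.2826, 0.4565]

Balance equations π_j = Σ_i π_i·P[i][j]:
  π_0 = 3/8·π_0 + 3/8·π_1 + 1/8·π_2
  π_1 = 3/8·π_0 + 1/4·π_1 + 1/4·π_2
  normalize: π_0 + π_1 + π_2 = 1
Solving the linear system gives exactly π = [6/23, 13/46, 21/46].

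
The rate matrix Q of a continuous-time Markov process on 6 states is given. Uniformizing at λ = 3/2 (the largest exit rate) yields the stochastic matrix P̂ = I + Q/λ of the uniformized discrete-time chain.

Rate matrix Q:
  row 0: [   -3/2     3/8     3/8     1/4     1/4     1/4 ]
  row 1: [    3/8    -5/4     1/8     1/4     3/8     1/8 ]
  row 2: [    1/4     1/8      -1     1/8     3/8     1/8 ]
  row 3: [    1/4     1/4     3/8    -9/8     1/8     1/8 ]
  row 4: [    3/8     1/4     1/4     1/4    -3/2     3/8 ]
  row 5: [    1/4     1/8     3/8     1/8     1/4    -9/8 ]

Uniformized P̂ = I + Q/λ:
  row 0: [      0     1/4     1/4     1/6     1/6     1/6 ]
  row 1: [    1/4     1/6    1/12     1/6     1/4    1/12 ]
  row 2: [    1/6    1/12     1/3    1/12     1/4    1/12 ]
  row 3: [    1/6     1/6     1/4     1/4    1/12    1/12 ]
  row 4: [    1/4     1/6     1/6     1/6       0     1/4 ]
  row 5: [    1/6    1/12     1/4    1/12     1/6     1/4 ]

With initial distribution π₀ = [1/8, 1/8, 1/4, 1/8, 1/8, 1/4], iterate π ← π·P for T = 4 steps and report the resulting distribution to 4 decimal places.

t=0: π = [0.1250, 0.1250, 0.2500, 0.1250, 0.1250, 0.2500]
t=1: π = [0.1667, 0.1354, 0.2396, 0.1354, 0.1667, 0.1563]
t=2: π = [0.1641, 0.1476, 0.2335, 0.1450, 0.1589, 0.1510]
t=3: π = [0.1649, 0.1483, 0.2316, 0.1467, 0.1599, 0.1487]
t=4: π = [0.1649, 0.1487, 0.2313, 0.1472, 0.1595, 0.1485]

π = [0.1649, 0.1487, 0.2313, 0.1472, 0.1595, 0.1485]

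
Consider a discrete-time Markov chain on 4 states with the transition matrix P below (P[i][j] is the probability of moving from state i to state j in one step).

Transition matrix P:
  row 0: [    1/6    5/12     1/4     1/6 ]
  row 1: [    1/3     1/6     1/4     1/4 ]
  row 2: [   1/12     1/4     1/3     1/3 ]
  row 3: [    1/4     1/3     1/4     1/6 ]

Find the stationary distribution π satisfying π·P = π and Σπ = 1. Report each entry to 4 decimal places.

Balance equations π_j = Σ_i π_i·P[i][j]:
  π_0 = 1/6·π_0 + 1/3·π_1 + 1/12·π_2 + 1/4·π_3
  π_1 = 5/12·π_0 + 1/6·π_1 + 1/4·π_2 + 1/3·π_3
  π_2 = 1/4·π_0 + 1/4·π_1 + 1/3·π_2 + 1/4·π_3
  normalize: π_0 + π_1 + π_2 + π_3 = 1
Solving the linear system gives exactly π = [419/1991, 560/1991, 3/11, 469/1991].

π = [0.2104, 0.2813, 0.2727, 0.2356]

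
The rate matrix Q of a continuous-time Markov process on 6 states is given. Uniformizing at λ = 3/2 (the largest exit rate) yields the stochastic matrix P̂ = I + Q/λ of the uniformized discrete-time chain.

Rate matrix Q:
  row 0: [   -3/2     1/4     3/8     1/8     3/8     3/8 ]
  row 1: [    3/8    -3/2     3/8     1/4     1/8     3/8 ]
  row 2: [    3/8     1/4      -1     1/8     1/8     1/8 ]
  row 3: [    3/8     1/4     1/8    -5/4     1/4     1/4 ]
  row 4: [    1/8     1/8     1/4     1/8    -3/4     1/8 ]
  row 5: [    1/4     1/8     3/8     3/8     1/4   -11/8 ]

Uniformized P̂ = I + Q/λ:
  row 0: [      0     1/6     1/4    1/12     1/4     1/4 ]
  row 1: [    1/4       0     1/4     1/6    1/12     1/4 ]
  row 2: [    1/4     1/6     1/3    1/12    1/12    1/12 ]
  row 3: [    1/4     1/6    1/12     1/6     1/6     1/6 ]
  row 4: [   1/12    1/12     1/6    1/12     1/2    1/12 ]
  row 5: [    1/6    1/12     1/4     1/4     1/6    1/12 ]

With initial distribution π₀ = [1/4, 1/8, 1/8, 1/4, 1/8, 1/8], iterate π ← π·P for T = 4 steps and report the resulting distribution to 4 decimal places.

t=0: π = [0.2500, 0.1250, 0.1250, 0.2500, 0.1250, 0.1250]
t=1: π = [0.1563, 0.1250, 0.2083, 0.1354, 0.2083, 0.1667]
t=2: π = [0.1623, 0.1146, 0.2274, 0.1328, 0.2214, 0.1415]
t=3: π = [0.1607, 0.1173, 0.2284, 0.1275, 0.2255, 0.1406]
t=4: π = [0.1605, 0.1166, 0.2290, 0.1272, 0.2264, 0.1403]

π = [0.1605, 0.1166, 0.2290, 0.1272, 0.2264, 0.1403]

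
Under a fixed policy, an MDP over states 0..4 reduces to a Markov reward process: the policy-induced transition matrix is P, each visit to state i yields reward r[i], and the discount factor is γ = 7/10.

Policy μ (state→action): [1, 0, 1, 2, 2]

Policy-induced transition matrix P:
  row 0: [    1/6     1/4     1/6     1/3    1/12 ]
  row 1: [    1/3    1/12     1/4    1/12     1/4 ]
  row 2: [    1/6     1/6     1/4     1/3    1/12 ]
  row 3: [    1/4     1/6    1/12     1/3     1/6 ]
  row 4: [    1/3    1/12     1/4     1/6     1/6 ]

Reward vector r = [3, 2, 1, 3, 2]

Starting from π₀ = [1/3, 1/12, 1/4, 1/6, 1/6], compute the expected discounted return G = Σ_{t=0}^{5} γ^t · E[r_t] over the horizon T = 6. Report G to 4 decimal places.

t=0: π = [0.3333, 0.0833, 0.2500, 0.1667, 0.1667], E[r] = 2.2500, γ^t·E[r] = 2.250000, running G = 2.250000
t=1: π = [0.2222, 0.1736, 0.1944, 0.2847, 0.1250], E[r] = 2.3125, γ^t·E[r] = 1.618750, running G = 3.868750
t=2: π = [0.2402, 0.1603, 0.1840, 0.2691, 0.1464], E[r] = 2.3252, γ^t·E[r] = 1.139363, running G = 5.008113
t=3: π = [0.2402, 0.1611, 0.1851, 0.2689, 0.1447], E[r] = 2.3239, γ^t·E[r] = 0.797108, running G = 5.805221
t=4: π = [0.2400, 0.1612, 0.1852, 0.2689, 0.1446], E[r] = 2.3238, γ^t·E[r] = 0.557946, running G = 6.363167
t=5: π = [0.2401, 0.1612, 0.1852, 0.2689, 0.1447], E[r] = 2.3238, γ^t·E[r] = 0.390562, running G = 6.753729

G = 6.7537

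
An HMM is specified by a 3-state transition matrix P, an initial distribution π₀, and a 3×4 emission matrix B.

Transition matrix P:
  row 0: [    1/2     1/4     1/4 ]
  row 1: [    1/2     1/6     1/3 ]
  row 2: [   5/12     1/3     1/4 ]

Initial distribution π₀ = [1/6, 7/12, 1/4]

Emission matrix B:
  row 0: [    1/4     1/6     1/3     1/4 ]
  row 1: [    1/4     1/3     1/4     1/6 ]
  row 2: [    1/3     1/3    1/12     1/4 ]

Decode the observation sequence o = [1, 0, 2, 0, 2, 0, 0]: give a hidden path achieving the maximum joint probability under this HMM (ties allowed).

path = [1, 0, 0, 0, 0, 0, 0]

t=0: δ = [2.778e-02, 1.944e-01, 8.333e-02]  (obs o_0=1)
t=1: δ = [2.431e-02, 8.102e-03, 2.160e-02]  ψ = [1, 1, 1]  (obs o_1=0)
t=2: δ = [4.051e-03, 1.800e-03, 5.064e-04]  ψ = [0, 2, 0]  (obs o_2=2)
t=3: δ = [5.064e-04, 2.532e-04, 3.376e-04]  ψ = [0, 0, 0]  (obs o_3=0)
t=4: δ = [8.439e-05, 3.165e-05, 1.055e-05]  ψ = [0, 0, 0]  (obs o_4=2)
t=5: δ = [1.055e-05, 5.275e-06, 7.033e-06]  ψ = [0, 0, 0]  (obs o_5=0)
t=6: δ = [1.319e-06, 6.593e-07, 8.791e-07]  ψ = [0, 0, 0]  (obs o_6=0)
backtrack: best end state = 0; path = [1, 0, 0, 0, 0, 0, 0]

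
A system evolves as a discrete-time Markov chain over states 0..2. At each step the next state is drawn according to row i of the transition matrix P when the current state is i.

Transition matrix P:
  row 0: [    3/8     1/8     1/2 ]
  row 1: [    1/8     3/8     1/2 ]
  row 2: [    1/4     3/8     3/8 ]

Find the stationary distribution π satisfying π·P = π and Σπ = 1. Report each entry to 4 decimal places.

Balance equations π_j = Σ_i π_i·P[i][j]:
  π_0 = 3/8·π_0 + 1/8·π_1 + 1/4·π_2
  π_1 = 1/8·π_0 + 3/8·π_1 + 3/8·π_2
  normalize: π_0 + π_1 + π_2 = 1
Solving the linear system gives exactly π = [13/54, 17/54, 4/9].

π = [0.2407, 0.3148, 0.4444]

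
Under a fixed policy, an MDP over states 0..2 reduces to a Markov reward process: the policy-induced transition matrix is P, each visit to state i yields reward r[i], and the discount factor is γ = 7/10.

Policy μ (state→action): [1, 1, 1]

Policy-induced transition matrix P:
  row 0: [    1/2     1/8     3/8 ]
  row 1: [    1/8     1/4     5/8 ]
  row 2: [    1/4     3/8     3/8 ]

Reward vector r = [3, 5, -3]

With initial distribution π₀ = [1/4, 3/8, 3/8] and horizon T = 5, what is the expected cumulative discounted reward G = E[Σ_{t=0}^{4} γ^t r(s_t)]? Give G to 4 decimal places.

G = 2.9583

t=0: π = [0.2500, 0.3750, 0.3750], E[r] = 1.5000, γ^t·E[r] = 1.500000, running G = 1.500000
t=1: π = [0.2656, 0.2656, 0.4688], E[r] = 0.7188, γ^t·E[r] = 0.503125, running G = 2.003125
t=2: π = [0.2832, 0.2754, 0.4414], E[r] = 0.9023, γ^t·E[r] = 0.442148, running G = 2.445273
t=3: π = [0.2864, 0.2698, 0.4438], E[r] = 0.8765, γ^t·E[r] = 0.300627, running G = 2.745901
t=4: π = [0.2879, 0.2697, 0.4424], E[r] = 0.8847, γ^t·E[r] = 0.212418, running G = 2.958318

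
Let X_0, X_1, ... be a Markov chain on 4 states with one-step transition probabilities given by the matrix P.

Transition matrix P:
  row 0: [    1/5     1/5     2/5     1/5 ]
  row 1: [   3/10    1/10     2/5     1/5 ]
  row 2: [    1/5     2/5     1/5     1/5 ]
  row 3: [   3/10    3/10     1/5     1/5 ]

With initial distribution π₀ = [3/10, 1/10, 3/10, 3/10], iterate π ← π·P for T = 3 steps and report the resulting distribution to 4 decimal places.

π = [0.2448, 0.2560, 0.2992, 0.2000]

t=0: π = [0.3000, 0.1000, 0.3000, 0.3000]
t=1: π = [0.2400, 0.2800, 0.2800, 0.2000]
t=2: π = [0.2480, 0.2480, 0.3040, 0.2000]
t=3: π = [0.2448, 0.2560, 0.2992, 0.2000]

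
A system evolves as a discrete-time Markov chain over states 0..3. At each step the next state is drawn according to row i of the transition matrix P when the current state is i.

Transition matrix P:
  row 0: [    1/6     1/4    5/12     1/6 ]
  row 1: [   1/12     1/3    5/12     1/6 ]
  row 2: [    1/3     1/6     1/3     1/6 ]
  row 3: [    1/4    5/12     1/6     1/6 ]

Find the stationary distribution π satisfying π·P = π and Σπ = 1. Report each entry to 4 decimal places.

Balance equations π_j = Σ_i π_i·P[i][j]:
  π_0 = 1/6·π_0 + 1/12·π_1 + 1/3·π_2 + 1/4·π_3
  π_1 = 1/4·π_0 + 1/3·π_1 + 1/6·π_2 + 5/12·π_3
  π_2 = 5/12·π_0 + 5/12·π_1 + 1/3·π_2 + 1/6·π_3
  normalize: π_0 + π_1 + π_2 + π_3 = 1
Solving the linear system gives exactly π = [185/858, 233/858, 9/26, 1/6].

π = [0.2156, 0.2716, 0.3462, 0.1667]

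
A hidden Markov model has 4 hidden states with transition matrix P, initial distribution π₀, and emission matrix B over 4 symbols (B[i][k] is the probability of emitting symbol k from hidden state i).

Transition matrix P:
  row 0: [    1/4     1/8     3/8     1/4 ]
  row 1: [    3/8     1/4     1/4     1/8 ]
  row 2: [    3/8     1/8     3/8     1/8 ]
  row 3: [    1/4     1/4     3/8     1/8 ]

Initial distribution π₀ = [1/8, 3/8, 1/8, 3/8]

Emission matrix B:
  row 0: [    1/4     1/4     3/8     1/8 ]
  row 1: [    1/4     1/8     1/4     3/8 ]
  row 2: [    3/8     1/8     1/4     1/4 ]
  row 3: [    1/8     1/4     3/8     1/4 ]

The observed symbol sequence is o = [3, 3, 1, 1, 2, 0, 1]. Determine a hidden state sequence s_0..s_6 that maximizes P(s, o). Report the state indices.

t=0: δ = [1.562e-02, 1.406e-01, 3.125e-02, 9.375e-02]  (obs o_0=3)
t=1: δ = [6.592e-03, 1.318e-02, 8.789e-03, 4.395e-03]  ψ = [1, 1, 1, 1]  (obs o_1=3)
t=2: δ = [1.236e-03, 4.120e-04, 4.120e-04, 4.120e-04]  ψ = [1, 1, 1, 0]  (obs o_2=1)
t=3: δ = [7.725e-05, 1.931e-05, 5.794e-05, 7.725e-05]  ψ = [0, 0, 0, 0]  (obs o_3=1)
t=4: δ = [8.147e-06, 4.828e-06, 7.242e-06, 7.242e-06]  ψ = [2, 3, 0, 0]  (obs o_4=2)
t=5: δ = [6.789e-07, 4.526e-07, 1.146e-06, 2.546e-07]  ψ = [2, 3, 0, 0]  (obs o_5=0)
t=6: δ = [1.074e-07, 1.790e-08, 5.370e-08, 4.243e-08]  ψ = [2, 2, 2, 0]  (obs o_6=1)
backtrack: best end state = 0; path = [1, 1, 0, 2, 0, 2, 0]

path = [1, 1, 0, 2, 0, 2, 0]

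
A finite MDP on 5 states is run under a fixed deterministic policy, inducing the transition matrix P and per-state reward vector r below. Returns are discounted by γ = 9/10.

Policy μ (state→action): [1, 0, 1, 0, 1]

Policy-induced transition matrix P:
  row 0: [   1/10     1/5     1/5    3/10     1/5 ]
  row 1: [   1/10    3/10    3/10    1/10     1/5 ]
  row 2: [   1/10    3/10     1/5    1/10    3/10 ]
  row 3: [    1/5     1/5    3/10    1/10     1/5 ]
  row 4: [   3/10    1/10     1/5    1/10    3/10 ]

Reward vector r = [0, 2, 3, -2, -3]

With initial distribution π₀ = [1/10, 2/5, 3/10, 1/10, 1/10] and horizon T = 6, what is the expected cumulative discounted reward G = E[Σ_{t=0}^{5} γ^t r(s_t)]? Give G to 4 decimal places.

G = 1.8885

t=0: π = [0.1000, 0.4000, 0.3000, 0.1000, 0.1000], E[r] = 1.2000, γ^t·E[r] = 1.200000, running G = 1.200000
t=1: π = [0.1300, 0.2600, 0.2500, 0.1200, 0.2400], E[r] = 0.3100, γ^t·E[r] = 0.279000, running G = 1.479000
t=2: π = [0.1600, 0.2270, 0.2380, 0.1260, 0.2490], E[r] = 0.1690, γ^t·E[r] = 0.136890, running G = 1.615890
t=3: π = [0.1624, 0.2216, 0.2353, 0.1320, 0.2487], E[r] = 0.1390, γ^t·E[r] = 0.101331, running G = 1.717221
t=4: π = [0.1629, 0.2208, 0.2354, 0.1325, 0.2484], E[r] = 0.1376, γ^t·E[r] = 0.090253, running G = 1.807474
t=5: π = [0.1629, 0.2208, 0.2353, 0.1326, 0.2484], E[r] = 0.1372, γ^t·E[r] = 0.081040, running G = 1.888514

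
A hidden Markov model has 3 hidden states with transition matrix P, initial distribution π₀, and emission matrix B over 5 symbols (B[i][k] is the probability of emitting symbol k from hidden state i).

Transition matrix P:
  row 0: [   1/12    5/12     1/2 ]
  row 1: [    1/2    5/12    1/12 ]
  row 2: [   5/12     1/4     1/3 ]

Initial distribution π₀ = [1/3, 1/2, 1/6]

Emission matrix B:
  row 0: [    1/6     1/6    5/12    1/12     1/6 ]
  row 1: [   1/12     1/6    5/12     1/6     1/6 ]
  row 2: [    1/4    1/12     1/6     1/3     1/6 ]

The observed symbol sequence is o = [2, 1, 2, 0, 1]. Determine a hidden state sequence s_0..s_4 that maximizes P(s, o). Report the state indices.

path = [1, 1, 0, 2, 0]

t=0: δ = [1.389e-01, 2.083e-01, 2.778e-02]  (obs o_0=2)
t=1: δ = [1.736e-02, 1.447e-02, 5.787e-03]  ψ = [1, 1, 0]  (obs o_1=1)
t=2: δ = [3.014e-03, 3.014e-03, 1.447e-03]  ψ = [1, 0, 0]  (obs o_2=2)
t=3: δ = [2.512e-04, 1.047e-04, 3.768e-04]  ψ = [1, 0, 0]  (obs o_3=0)
t=4: δ = [2.616e-05, 1.744e-05, 1.047e-05]  ψ = [2, 0, 0]  (obs o_4=1)
backtrack: best end state = 0; path = [1, 1, 0, 2, 0]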